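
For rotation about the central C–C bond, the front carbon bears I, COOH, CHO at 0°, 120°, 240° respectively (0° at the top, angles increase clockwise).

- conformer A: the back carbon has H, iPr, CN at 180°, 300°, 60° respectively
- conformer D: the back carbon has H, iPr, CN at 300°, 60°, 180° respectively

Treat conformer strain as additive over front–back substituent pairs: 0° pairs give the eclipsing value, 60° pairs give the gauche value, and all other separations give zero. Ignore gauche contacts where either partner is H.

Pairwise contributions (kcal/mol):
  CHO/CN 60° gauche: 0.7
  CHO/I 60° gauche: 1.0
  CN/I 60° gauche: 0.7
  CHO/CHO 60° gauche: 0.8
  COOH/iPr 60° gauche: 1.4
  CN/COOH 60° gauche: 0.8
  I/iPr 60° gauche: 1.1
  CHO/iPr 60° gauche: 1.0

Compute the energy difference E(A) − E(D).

-0.4 kcal/mol

A (staggered): I(0°)/iPr(300°) gauche 1.1; I(0°)/CN(60°) gauche 0.7; COOH(120°)/CN(60°) gauche 0.8; CHO(240°)/iPr(300°) gauche 1.0 → 3.6 kcal/mol.
D (staggered): I(0°)/iPr(60°) gauche 1.1; COOH(120°)/iPr(60°) gauche 1.4; COOH(120°)/CN(180°) gauche 0.8; CHO(240°)/CN(180°) gauche 0.7 → 4.0 kcal/mol.
E(A) − E(D) = 3.6 − 4.0 = -0.4 kcal/mol.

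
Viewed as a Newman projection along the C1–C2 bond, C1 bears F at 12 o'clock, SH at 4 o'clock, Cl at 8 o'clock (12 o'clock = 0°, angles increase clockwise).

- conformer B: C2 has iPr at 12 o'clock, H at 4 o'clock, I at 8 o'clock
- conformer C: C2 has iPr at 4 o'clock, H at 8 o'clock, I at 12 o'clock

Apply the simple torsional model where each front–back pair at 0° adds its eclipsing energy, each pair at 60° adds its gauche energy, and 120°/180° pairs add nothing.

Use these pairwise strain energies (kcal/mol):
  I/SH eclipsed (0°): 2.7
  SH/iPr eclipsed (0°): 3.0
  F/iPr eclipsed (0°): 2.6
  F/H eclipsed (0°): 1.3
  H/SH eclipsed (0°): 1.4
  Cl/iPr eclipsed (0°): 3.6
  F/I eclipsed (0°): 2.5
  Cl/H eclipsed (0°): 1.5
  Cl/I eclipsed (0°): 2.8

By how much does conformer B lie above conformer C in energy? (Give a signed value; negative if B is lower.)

B (eclipsed): F–iPr eclipsed, SH–H eclipsed, Cl–I eclipsed; 2.6 + 1.4 + 2.8 = 6.8 kcal/mol.
C (eclipsed): F–I eclipsed, SH–iPr eclipsed, Cl–H eclipsed; 2.5 + 3.0 + 1.5 = 7.0 kcal/mol.
E(B) − E(C) = 6.8 − 7.0 = -0.2 kcal/mol.

-0.2 kcal/mol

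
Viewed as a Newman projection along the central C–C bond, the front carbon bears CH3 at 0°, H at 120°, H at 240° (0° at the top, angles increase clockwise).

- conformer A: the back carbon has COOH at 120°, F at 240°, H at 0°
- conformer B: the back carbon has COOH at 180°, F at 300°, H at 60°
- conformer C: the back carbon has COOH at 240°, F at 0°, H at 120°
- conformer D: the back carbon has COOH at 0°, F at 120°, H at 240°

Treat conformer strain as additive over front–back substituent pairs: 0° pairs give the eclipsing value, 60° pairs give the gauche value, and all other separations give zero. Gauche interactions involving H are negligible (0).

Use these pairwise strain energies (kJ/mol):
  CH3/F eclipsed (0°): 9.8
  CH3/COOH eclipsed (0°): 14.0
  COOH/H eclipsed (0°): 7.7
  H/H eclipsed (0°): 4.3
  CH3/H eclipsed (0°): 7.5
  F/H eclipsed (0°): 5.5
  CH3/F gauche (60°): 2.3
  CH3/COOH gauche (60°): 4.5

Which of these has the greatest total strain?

A is eclipsed. CH3 at 0° is eclipsed with H at 0° (7.5); H at 120° is eclipsed with COOH at 120° (7.7); H at 240° is eclipsed with F at 240° (5.5). Total 20.7 kJ/mol.
B is staggered. CH3 at 0° is gauche with F at 300° (2.3). Total 2.3 kJ/mol.
C is eclipsed. CH3 at 0° is eclipsed with F at 0° (9.8); H at 120° is eclipsed with H at 120° (4.3); H at 240° is eclipsed with COOH at 240° (7.7). Total 21.8 kJ/mol.
D is eclipsed. CH3 at 0° is eclipsed with COOH at 0° (14.0); H at 120° is eclipsed with F at 120° (5.5); H at 240° is eclipsed with H at 240° (4.3). Total 23.8 kJ/mol.
D has the highest total (23.8 kJ/mol).

D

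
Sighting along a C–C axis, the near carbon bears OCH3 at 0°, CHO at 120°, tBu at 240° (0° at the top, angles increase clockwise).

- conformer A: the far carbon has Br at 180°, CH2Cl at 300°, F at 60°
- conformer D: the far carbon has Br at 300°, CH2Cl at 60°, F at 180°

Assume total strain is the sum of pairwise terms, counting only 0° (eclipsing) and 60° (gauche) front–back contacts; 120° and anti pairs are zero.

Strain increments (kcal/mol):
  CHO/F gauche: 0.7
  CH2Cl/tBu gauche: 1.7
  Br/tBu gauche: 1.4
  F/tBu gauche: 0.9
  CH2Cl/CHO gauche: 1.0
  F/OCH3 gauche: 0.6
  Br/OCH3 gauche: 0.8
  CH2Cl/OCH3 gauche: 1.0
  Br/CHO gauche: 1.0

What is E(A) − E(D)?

A (staggered): OCH3–CH2Cl gauche, OCH3–F gauche, CHO–Br gauche, CHO–F gauche, tBu–Br gauche, tBu–CH2Cl gauche; 1.0 + 0.6 + 1.0 + 0.7 + 1.4 + 1.7 = 6.4 kcal/mol.
D (staggered): OCH3–Br gauche, OCH3–CH2Cl gauche, CHO–CH2Cl gauche, CHO–F gauche, tBu–Br gauche, tBu–F gauche; 0.8 + 1.0 + 1.0 + 0.7 + 1.4 + 0.9 = 5.8 kcal/mol.
E(A) − E(D) = 6.4 − 5.8 = +0.6 kcal/mol.

+0.6 kcal/mol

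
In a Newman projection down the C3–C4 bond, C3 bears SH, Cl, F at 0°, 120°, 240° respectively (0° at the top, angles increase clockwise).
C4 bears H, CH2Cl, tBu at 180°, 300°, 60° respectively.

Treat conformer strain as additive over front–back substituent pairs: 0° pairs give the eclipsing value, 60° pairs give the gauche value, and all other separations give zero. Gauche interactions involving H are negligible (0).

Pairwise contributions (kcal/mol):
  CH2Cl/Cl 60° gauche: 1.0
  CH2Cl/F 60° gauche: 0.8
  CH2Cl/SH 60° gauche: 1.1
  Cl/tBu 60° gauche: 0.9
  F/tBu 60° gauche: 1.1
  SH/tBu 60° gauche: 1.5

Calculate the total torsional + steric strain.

4.3 kcal/mol

This conformer is staggered. SH at 0° is gauche with CH2Cl at 300° (1.1); SH at 0° is gauche with tBu at 60° (1.5); Cl at 120° is gauche with tBu at 60° (0.9); F at 240° is gauche with CH2Cl at 300° (0.8). Total 4.3 kcal/mol.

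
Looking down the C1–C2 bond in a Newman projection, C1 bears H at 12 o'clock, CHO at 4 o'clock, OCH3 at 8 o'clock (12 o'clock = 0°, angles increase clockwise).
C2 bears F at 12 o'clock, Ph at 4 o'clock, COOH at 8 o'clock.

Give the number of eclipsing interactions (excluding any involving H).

2

Non-H eclipsing pairs: CHO(120°)/Ph(120°); OCH3(240°)/COOH(240°) — 2 interactions.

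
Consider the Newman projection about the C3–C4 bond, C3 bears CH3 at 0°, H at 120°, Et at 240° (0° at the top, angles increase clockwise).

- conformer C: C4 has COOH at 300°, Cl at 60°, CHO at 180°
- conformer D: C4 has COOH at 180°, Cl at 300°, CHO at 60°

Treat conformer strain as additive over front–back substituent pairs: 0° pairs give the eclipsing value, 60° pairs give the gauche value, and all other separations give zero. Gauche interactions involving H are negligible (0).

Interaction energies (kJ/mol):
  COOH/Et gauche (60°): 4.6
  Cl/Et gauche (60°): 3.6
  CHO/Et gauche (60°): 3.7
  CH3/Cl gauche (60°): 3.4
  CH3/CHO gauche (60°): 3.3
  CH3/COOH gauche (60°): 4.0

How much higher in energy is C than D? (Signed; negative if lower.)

+0.8 kJ/mol

C (staggered): CH3–COOH gauche, CH3–Cl gauche, Et–COOH gauche, Et–CHO gauche; 4.0 + 3.4 + 4.6 + 3.7 = 15.7 kJ/mol.
D (staggered): CH3–Cl gauche, CH3–CHO gauche, Et–COOH gauche, Et–Cl gauche; 3.4 + 3.3 + 4.6 + 3.6 = 14.9 kJ/mol.
E(C) − E(D) = 15.7 − 14.9 = +0.8 kJ/mol.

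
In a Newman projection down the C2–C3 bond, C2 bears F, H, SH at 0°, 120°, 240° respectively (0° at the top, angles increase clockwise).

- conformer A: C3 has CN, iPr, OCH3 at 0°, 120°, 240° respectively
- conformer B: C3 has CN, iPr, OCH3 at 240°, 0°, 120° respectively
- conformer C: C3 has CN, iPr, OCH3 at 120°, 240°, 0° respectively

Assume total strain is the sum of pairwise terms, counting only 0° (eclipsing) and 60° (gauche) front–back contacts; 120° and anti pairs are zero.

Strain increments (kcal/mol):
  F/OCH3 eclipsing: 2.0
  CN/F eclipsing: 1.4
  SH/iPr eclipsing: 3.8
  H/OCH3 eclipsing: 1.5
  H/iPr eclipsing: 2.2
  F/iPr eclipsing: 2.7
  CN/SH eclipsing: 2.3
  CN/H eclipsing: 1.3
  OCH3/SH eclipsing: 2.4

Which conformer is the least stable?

A (eclipsed): F–CN eclipsed, H–iPr eclipsed, SH–OCH3 eclipsed; 1.4 + 2.2 + 2.4 = 6.0 kcal/mol.
B (eclipsed): F–iPr eclipsed, H–OCH3 eclipsed, SH–CN eclipsed; 2.7 + 1.5 + 2.3 = 6.5 kcal/mol.
C (eclipsed): F–OCH3 eclipsed, H–CN eclipsed, SH–iPr eclipsed; 2.0 + 1.3 + 3.8 = 7.1 kcal/mol.
C has the highest total (7.1 kcal/mol).

C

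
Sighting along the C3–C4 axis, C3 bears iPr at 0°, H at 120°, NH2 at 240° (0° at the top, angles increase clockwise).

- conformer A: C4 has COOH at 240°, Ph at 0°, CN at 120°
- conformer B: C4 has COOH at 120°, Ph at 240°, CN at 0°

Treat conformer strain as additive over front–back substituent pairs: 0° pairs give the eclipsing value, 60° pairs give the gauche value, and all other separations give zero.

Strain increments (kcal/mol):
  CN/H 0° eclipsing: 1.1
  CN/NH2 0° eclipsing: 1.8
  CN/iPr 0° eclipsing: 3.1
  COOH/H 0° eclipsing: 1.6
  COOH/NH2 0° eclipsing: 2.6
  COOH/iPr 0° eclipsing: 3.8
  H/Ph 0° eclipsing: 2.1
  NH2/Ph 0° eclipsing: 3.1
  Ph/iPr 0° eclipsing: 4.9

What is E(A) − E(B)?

+0.8 kcal/mol

A (eclipsed): iPr(0°)/Ph(0°) eclipsed 4.9; H(120°)/CN(120°) eclipsed 1.1; NH2(240°)/COOH(240°) eclipsed 2.6 → 8.6 kcal/mol.
B (eclipsed): iPr(0°)/CN(0°) eclipsed 3.1; H(120°)/COOH(120°) eclipsed 1.6; NH2(240°)/Ph(240°) eclipsed 3.1 → 7.8 kcal/mol.
E(A) − E(B) = 8.6 − 7.8 = +0.8 kcal/mol.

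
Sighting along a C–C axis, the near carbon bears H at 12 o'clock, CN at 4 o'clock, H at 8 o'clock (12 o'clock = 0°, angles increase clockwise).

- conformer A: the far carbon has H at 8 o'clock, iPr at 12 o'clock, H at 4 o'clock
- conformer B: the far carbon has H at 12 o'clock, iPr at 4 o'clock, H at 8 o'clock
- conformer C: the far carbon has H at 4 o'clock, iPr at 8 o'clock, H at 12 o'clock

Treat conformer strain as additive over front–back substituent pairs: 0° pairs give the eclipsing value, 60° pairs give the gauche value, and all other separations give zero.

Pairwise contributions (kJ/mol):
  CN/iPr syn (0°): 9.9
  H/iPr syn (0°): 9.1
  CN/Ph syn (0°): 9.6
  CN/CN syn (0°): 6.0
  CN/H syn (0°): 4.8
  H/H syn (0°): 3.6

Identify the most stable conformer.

A (eclipsed): H(0°)/iPr(0°) eclipsed 9.1; CN(120°)/H(120°) eclipsed 4.8; H(240°)/H(240°) eclipsed 3.6 → 17.5 kJ/mol.
B (eclipsed): H(0°)/H(0°) eclipsed 3.6; CN(120°)/iPr(120°) eclipsed 9.9; H(240°)/H(240°) eclipsed 3.6 → 17.1 kJ/mol.
C (eclipsed): H(0°)/H(0°) eclipsed 3.6; CN(120°)/H(120°) eclipsed 4.8; H(240°)/iPr(240°) eclipsed 9.1 → 17.5 kJ/mol.
B has the lowest total (17.1 kJ/mol).

B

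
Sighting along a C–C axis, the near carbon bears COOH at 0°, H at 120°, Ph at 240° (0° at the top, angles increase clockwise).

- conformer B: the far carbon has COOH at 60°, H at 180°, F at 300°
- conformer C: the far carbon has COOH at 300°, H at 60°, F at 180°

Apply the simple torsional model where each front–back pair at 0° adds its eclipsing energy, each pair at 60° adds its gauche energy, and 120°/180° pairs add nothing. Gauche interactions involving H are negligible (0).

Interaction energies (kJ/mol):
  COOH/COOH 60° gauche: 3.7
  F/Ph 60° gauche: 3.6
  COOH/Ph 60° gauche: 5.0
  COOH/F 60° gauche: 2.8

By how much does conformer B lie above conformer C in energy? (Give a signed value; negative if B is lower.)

-2.2 kJ/mol

B (staggered): COOH(0°)/COOH(60°) gauche 3.7; COOH(0°)/F(300°) gauche 2.8; Ph(240°)/F(300°) gauche 3.6 → 10.1 kJ/mol.
C (staggered): COOH(0°)/COOH(300°) gauche 3.7; Ph(240°)/COOH(300°) gauche 5.0; Ph(240°)/F(180°) gauche 3.6 → 12.3 kJ/mol.
E(B) − E(C) = 10.1 − 12.3 = -2.2 kJ/mol.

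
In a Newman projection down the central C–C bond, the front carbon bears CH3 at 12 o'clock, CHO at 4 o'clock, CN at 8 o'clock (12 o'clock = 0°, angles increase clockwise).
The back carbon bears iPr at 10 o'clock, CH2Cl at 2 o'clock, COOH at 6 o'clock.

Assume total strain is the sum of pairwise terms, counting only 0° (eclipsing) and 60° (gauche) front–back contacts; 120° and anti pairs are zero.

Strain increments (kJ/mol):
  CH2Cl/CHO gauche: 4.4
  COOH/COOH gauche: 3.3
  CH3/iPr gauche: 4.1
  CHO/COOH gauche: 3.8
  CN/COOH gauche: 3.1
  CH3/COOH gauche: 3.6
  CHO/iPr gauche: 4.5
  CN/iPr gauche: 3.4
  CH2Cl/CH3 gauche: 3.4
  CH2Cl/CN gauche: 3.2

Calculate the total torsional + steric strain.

22.2 kJ/mol

This conformer (staggered): CH3–iPr gauche, CH3–CH2Cl gauche, CHO–CH2Cl gauche, CHO–COOH gauche, CN–iPr gauche, CN–COOH gauche; 4.1 + 3.4 + 4.4 + 3.8 + 3.4 + 3.1 = 22.2 kJ/mol.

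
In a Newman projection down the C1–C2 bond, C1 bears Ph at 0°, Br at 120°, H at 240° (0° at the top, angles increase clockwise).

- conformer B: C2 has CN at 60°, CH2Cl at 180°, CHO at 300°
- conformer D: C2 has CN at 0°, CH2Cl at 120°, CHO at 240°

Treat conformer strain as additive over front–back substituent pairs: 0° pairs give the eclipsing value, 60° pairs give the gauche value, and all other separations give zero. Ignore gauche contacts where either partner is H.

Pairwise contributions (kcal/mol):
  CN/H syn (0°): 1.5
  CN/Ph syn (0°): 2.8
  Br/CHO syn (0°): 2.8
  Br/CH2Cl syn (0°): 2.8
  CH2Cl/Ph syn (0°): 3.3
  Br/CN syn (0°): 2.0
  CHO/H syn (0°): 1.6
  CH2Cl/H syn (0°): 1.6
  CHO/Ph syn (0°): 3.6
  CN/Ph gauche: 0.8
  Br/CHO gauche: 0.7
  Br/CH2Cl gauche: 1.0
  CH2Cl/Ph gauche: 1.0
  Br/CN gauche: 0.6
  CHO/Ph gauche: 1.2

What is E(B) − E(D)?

B (staggered): Ph–CN gauche, Ph–CHO gauche, Br–CN gauche, Br–CH2Cl gauche; 0.8 + 1.2 + 0.6 + 1.0 = 3.6 kcal/mol.
D (eclipsed): Ph–CN eclipsed, Br–CH2Cl eclipsed, H–CHO eclipsed; 2.8 + 2.8 + 1.6 = 7.2 kcal/mol.
E(B) − E(D) = 3.6 − 7.2 = -3.6 kcal/mol.

-3.6 kcal/mol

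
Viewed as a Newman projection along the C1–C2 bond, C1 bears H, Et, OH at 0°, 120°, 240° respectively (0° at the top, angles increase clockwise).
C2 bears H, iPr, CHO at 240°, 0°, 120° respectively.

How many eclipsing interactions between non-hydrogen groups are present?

1

Non-H eclipsing pairs: Et(120°)/CHO(120°) — 1 interaction.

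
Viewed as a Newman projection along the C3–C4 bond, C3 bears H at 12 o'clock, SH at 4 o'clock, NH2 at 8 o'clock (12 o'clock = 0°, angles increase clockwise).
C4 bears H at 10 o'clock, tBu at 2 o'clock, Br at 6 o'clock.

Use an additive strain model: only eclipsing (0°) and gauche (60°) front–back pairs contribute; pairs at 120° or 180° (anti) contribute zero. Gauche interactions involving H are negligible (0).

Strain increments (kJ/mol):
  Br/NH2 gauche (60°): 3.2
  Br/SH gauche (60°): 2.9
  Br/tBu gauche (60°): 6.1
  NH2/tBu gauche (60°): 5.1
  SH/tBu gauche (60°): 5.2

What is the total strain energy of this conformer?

11.3 kJ/mol

This conformer (staggered): SH–tBu gauche, SH–Br gauche, NH2–Br gauche; 5.2 + 2.9 + 3.2 = 11.3 kJ/mol.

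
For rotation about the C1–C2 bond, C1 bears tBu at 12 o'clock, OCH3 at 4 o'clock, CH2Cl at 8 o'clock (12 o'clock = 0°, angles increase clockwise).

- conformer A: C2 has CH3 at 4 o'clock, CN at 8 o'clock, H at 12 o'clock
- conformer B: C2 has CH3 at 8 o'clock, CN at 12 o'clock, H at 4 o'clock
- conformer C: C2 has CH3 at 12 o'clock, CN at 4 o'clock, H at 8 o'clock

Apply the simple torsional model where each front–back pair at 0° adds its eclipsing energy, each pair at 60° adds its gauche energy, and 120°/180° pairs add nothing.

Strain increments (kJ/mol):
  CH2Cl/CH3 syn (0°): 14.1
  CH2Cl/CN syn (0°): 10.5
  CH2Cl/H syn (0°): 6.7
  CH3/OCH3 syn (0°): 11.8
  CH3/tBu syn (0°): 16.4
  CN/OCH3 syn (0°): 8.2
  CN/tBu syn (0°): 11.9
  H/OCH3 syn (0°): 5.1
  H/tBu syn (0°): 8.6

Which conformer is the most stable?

A (eclipsed): tBu(0°)/H(0°) eclipsed 8.6; OCH3(120°)/CH3(120°) eclipsed 11.8; CH2Cl(240°)/CN(240°) eclipsed 10.5 → 30.9 kJ/mol.
B (eclipsed): tBu(0°)/CN(0°) eclipsed 11.9; OCH3(120°)/H(120°) eclipsed 5.1; CH2Cl(240°)/CH3(240°) eclipsed 14.1 → 31.1 kJ/mol.
C (eclipsed): tBu(0°)/CH3(0°) eclipsed 16.4; OCH3(120°)/CN(120°) eclipsed 8.2; CH2Cl(240°)/H(240°) eclipsed 6.7 → 31.3 kJ/mol.
A has the lowest total (30.9 kJ/mol).

A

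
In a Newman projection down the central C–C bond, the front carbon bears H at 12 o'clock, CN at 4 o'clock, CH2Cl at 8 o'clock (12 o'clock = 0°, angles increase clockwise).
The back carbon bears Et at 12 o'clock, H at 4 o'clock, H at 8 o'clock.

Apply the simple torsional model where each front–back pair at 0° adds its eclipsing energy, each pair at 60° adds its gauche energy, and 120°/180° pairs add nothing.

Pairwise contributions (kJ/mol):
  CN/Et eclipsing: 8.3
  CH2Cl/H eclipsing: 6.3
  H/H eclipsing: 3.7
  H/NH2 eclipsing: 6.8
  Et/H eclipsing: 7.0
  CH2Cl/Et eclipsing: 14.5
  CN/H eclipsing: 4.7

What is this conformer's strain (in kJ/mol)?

18.0 kJ/mol

This conformer (eclipsed): H(0°)/Et(0°) eclipsed 7.0; CN(120°)/H(120°) eclipsed 4.7; CH2Cl(240°)/H(240°) eclipsed 6.3 → 18.0 kJ/mol.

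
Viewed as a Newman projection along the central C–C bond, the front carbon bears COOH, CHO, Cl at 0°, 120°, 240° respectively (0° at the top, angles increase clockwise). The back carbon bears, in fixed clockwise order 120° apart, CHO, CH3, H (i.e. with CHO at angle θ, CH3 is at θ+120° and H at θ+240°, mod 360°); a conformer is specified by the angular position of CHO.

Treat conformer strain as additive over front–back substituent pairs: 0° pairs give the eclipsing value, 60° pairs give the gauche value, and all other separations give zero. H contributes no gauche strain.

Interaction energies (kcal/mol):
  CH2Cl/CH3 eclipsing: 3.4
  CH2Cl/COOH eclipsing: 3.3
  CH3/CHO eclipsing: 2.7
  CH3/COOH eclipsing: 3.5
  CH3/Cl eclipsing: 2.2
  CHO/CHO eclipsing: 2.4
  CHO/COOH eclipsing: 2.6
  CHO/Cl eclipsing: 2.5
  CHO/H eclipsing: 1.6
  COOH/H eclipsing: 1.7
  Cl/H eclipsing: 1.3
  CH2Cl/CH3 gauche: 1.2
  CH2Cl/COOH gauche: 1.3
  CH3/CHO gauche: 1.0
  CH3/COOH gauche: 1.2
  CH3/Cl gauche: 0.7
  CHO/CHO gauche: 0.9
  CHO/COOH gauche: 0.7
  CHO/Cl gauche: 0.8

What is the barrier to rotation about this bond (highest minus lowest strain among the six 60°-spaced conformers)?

4.3 kcal/mol

CHO at 0° (eclipsed): COOH–CHO eclipsed, CHO–CH3 eclipsed, Cl–H eclipsed; 2.6 + 2.7 + 1.3 = 6.6 kcal/mol.
CHO at 60° (staggered): COOH–CHO gauche, CHO–CHO gauche, CHO–CH3 gauche, Cl–CH3 gauche; 0.7 + 0.9 + 1.0 + 0.7 = 3.3 kcal/mol.
CHO at 120° (eclipsed): COOH–H eclipsed, CHO–CHO eclipsed, Cl–CH3 eclipsed; 1.7 + 2.4 + 2.2 = 6.3 kcal/mol.
CHO at 180° (staggered): COOH–CH3 gauche, CHO–CHO gauche, Cl–CHO gauche, Cl–CH3 gauche; 1.2 + 0.9 + 0.8 + 0.7 = 3.6 kcal/mol.
CHO at 240° (eclipsed): COOH–CH3 eclipsed, CHO–H eclipsed, Cl–CHO eclipsed; 3.5 + 1.6 + 2.5 = 7.6 kcal/mol.
CHO at 300° (staggered): COOH–CHO gauche, COOH–CH3 gauche, CHO–CH3 gauche, Cl–CHO gauche; 0.7 + 1.2 + 1.0 + 0.8 = 3.7 kcal/mol.
Max at 240° (7.6 kcal/mol), min at 60° (3.3 kcal/mol); barrier = 4.3 kcal/mol.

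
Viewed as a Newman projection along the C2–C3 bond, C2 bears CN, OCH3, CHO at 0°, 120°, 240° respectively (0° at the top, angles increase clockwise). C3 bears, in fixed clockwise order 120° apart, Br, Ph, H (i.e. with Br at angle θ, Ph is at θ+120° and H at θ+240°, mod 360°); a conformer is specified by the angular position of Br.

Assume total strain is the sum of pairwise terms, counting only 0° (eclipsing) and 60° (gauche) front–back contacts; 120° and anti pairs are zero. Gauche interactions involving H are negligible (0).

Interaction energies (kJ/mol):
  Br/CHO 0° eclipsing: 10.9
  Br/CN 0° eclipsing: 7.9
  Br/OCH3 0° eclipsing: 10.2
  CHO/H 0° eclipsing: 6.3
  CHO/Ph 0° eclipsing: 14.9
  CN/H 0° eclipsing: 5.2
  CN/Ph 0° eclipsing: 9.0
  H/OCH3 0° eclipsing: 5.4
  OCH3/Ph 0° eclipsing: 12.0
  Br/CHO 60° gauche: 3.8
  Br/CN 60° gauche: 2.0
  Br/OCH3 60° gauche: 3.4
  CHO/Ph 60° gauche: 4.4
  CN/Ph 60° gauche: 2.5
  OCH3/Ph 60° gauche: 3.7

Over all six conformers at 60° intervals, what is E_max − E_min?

18.3 kJ/mol

Br at 0° (eclipsed): CN(0°)/Br(0°) eclipsed 7.9; OCH3(120°)/Ph(120°) eclipsed 12.0; CHO(240°)/H(240°) eclipsed 6.3 → 26.2 kJ/mol.
Br at 60° (staggered): CN(0°)/Br(60°) gauche 2.0; OCH3(120°)/Br(60°) gauche 3.4; OCH3(120°)/Ph(180°) gauche 3.7; CHO(240°)/Ph(180°) gauche 4.4 → 13.5 kJ/mol.
Br at 120° (eclipsed): CN(0°)/H(0°) eclipsed 5.2; OCH3(120°)/Br(120°) eclipsed 10.2; CHO(240°)/Ph(240°) eclipsed 14.9 → 30.3 kJ/mol.
Br at 180° (staggered): CN(0°)/Ph(300°) gauche 2.5; OCH3(120°)/Br(180°) gauche 3.4; CHO(240°)/Br(180°) gauche 3.8; CHO(240°)/Ph(300°) gauche 4.4 → 14.1 kJ/mol.
Br at 240° (eclipsed): CN(0°)/Ph(0°) eclipsed 9.0; OCH3(120°)/H(120°) eclipsed 5.4; CHO(240°)/Br(240°) eclipsed 10.9 → 25.3 kJ/mol.
Br at 300° (staggered): CN(0°)/Br(300°) gauche 2.0; CN(0°)/Ph(60°) gauche 2.5; OCH3(120°)/Ph(60°) gauche 3.7; CHO(240°)/Br(300°) gauche 3.8 → 12.0 kJ/mol.
Max at 120° (30.3 kJ/mol), min at 300° (12.0 kJ/mol); barrier = 18.3 kJ/mol.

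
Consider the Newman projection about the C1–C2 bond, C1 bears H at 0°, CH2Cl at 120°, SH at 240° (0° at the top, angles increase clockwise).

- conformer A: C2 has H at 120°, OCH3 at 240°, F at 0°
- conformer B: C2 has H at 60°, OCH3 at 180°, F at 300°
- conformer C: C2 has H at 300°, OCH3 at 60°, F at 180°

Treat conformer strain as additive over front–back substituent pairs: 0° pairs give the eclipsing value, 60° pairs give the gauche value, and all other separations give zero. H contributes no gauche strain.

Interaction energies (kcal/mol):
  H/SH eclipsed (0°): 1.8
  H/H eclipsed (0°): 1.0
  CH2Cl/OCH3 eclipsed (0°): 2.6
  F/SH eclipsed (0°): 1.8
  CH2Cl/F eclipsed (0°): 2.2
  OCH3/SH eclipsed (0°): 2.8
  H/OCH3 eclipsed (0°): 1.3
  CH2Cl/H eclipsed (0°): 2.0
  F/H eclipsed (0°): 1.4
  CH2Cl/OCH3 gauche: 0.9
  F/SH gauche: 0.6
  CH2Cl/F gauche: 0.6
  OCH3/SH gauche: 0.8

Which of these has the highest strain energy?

A

A (eclipsed): H(0°)/F(0°) eclipsed 1.4; CH2Cl(120°)/H(120°) eclipsed 2.0; SH(240°)/OCH3(240°) eclipsed 2.8 → 6.2 kcal/mol.
B (staggered): CH2Cl(120°)/OCH3(180°) gauche 0.9; SH(240°)/OCH3(180°) gauche 0.8; SH(240°)/F(300°) gauche 0.6 → 2.3 kcal/mol.
C (staggered): CH2Cl(120°)/OCH3(60°) gauche 0.9; CH2Cl(120°)/F(180°) gauche 0.6; SH(240°)/F(180°) gauche 0.6 → 2.1 kcal/mol.
A has the highest total (6.2 kcal/mol).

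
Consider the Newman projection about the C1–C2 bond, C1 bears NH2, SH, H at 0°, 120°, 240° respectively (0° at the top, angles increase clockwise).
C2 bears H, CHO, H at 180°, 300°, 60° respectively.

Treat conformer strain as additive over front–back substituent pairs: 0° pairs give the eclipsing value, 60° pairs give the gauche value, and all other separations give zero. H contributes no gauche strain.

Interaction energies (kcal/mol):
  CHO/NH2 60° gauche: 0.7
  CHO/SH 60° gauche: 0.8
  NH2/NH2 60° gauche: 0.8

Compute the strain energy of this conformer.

This conformer (staggered): NH2(0°)/CHO(300°) gauche 0.7 → 0.7 kcal/mol.

0.7 kcal/mol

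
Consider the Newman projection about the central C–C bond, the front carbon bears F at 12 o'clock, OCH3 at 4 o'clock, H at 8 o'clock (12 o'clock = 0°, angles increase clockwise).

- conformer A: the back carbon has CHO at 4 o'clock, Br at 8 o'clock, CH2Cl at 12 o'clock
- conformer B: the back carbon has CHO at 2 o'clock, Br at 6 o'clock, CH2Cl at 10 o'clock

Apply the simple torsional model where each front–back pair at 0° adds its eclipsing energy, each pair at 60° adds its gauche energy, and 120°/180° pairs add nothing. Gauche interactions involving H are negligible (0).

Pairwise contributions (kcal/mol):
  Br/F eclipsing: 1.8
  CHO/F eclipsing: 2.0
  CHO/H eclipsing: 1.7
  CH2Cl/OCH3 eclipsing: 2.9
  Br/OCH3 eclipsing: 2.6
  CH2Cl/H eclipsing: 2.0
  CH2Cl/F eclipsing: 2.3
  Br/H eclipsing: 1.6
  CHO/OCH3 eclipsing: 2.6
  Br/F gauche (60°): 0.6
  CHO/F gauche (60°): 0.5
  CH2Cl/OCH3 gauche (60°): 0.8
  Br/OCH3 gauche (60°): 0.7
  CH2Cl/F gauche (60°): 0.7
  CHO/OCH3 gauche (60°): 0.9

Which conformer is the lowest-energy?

B

A (eclipsed): F(0°)/CH2Cl(0°) eclipsed 2.3; OCH3(120°)/CHO(120°) eclipsed 2.6; H(240°)/Br(240°) eclipsed 1.6 → 6.5 kcal/mol.
B (staggered): F(0°)/CHO(60°) gauche 0.5; F(0°)/CH2Cl(300°) gauche 0.7; OCH3(120°)/CHO(60°) gauche 0.9; OCH3(120°)/Br(180°) gauche 0.7 → 2.8 kcal/mol.
B has the lowest total (2.8 kcal/mol).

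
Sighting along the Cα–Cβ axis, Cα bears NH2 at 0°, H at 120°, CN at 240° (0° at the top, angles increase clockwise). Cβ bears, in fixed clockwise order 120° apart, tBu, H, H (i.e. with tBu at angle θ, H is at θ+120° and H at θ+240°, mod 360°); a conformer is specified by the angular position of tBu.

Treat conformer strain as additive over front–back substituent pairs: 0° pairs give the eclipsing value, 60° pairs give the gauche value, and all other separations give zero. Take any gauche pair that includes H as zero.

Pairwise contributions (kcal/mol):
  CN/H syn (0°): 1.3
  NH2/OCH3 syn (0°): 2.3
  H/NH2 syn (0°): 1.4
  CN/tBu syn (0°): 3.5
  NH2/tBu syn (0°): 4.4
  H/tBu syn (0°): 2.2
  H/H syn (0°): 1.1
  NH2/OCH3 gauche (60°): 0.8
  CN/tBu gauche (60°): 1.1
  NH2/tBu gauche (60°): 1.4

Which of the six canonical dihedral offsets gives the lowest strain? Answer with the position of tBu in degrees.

tBu at 0° (eclipsed): NH2(0°)/tBu(0°) eclipsed 4.4; H(120°)/H(120°) eclipsed 1.1; CN(240°)/H(240°) eclipsed 1.3 → 6.8 kcal/mol.
tBu at 60° (staggered): NH2(0°)/tBu(60°) gauche 1.4 → 1.4 kcal/mol.
tBu at 120° (eclipsed): NH2(0°)/H(0°) eclipsed 1.4; H(120°)/tBu(120°) eclipsed 2.2; CN(240°)/H(240°) eclipsed 1.3 → 4.9 kcal/mol.
tBu at 180° (staggered): CN(240°)/tBu(180°) gauche 1.1 → 1.1 kcal/mol.
tBu at 240° (eclipsed): NH2(0°)/H(0°) eclipsed 1.4; H(120°)/H(120°) eclipsed 1.1; CN(240°)/tBu(240°) eclipsed 3.5 → 6.0 kcal/mol.
tBu at 300° (staggered): NH2(0°)/tBu(300°) gauche 1.4; CN(240°)/tBu(300°) gauche 1.1 → 2.5 kcal/mol.
The minimum (1.1 kcal/mol) occurs with tBu at 180°.

180°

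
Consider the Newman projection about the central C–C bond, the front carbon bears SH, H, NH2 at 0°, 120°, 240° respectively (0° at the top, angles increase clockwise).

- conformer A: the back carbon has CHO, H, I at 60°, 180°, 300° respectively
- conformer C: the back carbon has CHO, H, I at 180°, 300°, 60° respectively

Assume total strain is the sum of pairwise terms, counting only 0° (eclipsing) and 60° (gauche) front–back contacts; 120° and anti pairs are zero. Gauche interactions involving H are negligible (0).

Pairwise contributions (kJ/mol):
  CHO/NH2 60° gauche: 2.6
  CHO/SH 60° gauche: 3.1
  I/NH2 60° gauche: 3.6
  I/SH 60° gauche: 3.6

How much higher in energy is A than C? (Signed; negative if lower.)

A (staggered): SH–CHO gauche, SH–I gauche, NH2–I gauche; 3.1 + 3.6 + 3.6 = 10.3 kJ/mol.
C (staggered): SH–I gauche, NH2–CHO gauche; 3.6 + 2.6 = 6.2 kJ/mol.
E(A) − E(C) = 10.3 − 6.2 = +4.1 kJ/mol.

+4.1 kJ/mol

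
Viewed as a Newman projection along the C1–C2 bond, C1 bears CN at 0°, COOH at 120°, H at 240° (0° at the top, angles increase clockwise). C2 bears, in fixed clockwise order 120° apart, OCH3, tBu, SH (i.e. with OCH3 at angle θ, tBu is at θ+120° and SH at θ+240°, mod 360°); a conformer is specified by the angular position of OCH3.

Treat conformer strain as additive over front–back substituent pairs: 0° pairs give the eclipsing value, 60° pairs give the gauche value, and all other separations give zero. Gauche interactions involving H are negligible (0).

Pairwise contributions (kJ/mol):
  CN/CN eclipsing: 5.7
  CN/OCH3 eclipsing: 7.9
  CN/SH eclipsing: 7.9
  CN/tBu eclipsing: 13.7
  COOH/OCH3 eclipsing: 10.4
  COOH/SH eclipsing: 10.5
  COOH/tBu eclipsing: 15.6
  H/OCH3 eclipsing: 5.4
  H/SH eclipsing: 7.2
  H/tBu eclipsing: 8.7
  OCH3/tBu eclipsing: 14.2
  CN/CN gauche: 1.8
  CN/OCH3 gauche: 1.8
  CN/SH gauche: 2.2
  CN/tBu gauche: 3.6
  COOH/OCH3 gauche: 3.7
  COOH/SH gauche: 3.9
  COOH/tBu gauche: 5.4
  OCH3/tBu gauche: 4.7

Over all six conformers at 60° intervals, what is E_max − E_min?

17.6 kJ/mol

OCH3 at 0° (eclipsed): CN(0°)/OCH3(0°) eclipsed 7.9; COOH(120°)/tBu(120°) eclipsed 15.6; H(240°)/SH(240°) eclipsed 7.2 → 30.7 kJ/mol.
OCH3 at 60° (staggered): CN(0°)/OCH3(60°) gauche 1.8; CN(0°)/SH(300°) gauche 2.2; COOH(120°)/OCH3(60°) gauche 3.7; COOH(120°)/tBu(180°) gauche 5.4 → 13.1 kJ/mol.
OCH3 at 120° (eclipsed): CN(0°)/SH(0°) eclipsed 7.9; COOH(120°)/OCH3(120°) eclipsed 10.4; H(240°)/tBu(240°) eclipsed 8.7 → 27.0 kJ/mol.
OCH3 at 180° (staggered): CN(0°)/tBu(300°) gauche 3.6; CN(0°)/SH(60°) gauche 2.2; COOH(120°)/OCH3(180°) gauche 3.7; COOH(120°)/SH(60°) gauche 3.9 → 13.4 kJ/mol.
OCH3 at 240° (eclipsed): CN(0°)/tBu(0°) eclipsed 13.7; COOH(120°)/SH(120°) eclipsed 10.5; H(240°)/OCH3(240°) eclipsed 5.4 → 29.6 kJ/mol.
OCH3 at 300° (staggered): CN(0°)/OCH3(300°) gauche 1.8; CN(0°)/tBu(60°) gauche 3.6; COOH(120°)/tBu(60°) gauche 5.4; COOH(120°)/SH(180°) gauche 3.9 → 14.7 kJ/mol.
Max at 0° (30.7 kJ/mol), min at 60° (13.1 kJ/mol); barrier = 17.6 kJ/mol.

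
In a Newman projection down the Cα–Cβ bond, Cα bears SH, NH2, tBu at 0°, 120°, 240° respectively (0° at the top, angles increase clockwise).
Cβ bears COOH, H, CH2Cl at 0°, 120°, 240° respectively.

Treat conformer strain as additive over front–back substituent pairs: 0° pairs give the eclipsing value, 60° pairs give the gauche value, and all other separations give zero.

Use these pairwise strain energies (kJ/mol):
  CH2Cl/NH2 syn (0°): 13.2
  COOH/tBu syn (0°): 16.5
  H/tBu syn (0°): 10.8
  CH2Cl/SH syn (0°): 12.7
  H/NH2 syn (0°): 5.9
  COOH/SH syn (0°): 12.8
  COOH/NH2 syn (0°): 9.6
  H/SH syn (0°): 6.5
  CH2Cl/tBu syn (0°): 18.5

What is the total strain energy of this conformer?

This conformer (eclipsed): SH–COOH eclipsed, NH2–H eclipsed, tBu–CH2Cl eclipsed; 12.8 + 5.9 + 18.5 = 37.2 kJ/mol.

37.2 kJ/mol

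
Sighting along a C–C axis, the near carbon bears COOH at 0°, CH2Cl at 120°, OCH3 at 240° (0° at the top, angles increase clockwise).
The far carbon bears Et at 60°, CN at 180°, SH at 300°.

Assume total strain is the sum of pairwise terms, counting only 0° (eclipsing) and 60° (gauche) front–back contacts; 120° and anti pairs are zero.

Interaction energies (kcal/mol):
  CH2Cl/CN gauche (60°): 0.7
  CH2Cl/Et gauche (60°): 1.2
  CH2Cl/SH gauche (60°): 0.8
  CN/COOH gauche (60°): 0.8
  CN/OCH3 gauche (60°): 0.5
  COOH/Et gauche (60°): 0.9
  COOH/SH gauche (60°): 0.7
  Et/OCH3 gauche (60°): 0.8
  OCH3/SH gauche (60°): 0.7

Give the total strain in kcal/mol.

This conformer (staggered): COOH–Et gauche, COOH–SH gauche, CH2Cl–Et gauche, CH2Cl–CN gauche, OCH3–CN gauche, OCH3–SH gauche; 0.9 + 0.7 + 1.2 + 0.7 + 0.5 + 0.7 = 4.7 kcal/mol.

4.7 kcal/mol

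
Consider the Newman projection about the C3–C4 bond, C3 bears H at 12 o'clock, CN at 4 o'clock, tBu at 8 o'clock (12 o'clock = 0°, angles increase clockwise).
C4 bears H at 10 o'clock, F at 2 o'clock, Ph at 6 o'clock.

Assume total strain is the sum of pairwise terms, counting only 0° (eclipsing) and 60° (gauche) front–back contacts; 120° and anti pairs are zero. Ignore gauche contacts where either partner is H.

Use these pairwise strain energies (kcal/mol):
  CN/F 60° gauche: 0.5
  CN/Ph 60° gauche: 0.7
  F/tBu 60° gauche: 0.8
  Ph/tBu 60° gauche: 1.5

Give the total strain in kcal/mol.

2.7 kcal/mol

This conformer (staggered): CN(120°)/F(60°) gauche 0.5; CN(120°)/Ph(180°) gauche 0.7; tBu(240°)/Ph(180°) gauche 1.5 → 2.7 kcal/mol.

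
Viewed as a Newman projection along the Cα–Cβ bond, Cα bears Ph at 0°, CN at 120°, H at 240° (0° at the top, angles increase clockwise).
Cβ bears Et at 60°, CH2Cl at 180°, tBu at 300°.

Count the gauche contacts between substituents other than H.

4

Non-H gauche pairs: Ph(0°)/Et(60°); Ph(0°)/tBu(300°); CN(120°)/Et(60°); CN(120°)/CH2Cl(180°) — 4 interactions.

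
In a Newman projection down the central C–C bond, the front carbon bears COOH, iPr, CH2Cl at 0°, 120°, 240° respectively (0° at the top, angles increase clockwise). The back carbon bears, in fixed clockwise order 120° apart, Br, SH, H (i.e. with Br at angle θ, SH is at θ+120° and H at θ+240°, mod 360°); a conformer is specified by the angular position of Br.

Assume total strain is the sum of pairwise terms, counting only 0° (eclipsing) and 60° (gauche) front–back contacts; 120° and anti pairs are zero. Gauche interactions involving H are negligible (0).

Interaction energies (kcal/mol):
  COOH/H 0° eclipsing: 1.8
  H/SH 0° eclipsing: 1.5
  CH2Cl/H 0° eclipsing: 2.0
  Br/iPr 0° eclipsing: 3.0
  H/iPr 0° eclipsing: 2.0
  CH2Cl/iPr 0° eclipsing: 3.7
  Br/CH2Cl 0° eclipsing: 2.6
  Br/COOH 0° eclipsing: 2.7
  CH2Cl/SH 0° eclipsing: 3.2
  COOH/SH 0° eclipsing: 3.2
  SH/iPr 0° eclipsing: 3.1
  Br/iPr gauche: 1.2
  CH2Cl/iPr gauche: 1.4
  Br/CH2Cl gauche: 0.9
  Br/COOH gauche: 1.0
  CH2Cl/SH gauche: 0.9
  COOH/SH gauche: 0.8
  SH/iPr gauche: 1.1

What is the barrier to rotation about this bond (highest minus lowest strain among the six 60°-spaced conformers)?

Br at 0° (eclipsed): COOH–Br eclipsed, iPr–SH eclipsed, CH2Cl–H eclipsed; 2.7 + 3.1 + 2.0 = 7.8 kcal/mol.
Br at 60° (staggered): COOH–Br gauche, iPr–Br gauche, iPr–SH gauche, CH2Cl–SH gauche; 1.0 + 1.2 + 1.1 + 0.9 = 4.2 kcal/mol.
Br at 120° (eclipsed): COOH–H eclipsed, iPr–Br eclipsed, CH2Cl–SH eclipsed; 1.8 + 3.0 + 3.2 = 8.0 kcal/mol.
Br at 180° (staggered): COOH–SH gauche, iPr–Br gauche, CH2Cl–Br gauche, CH2Cl–SH gauche; 0.8 + 1.2 + 0.9 + 0.9 = 3.8 kcal/mol.
Br at 240° (eclipsed): COOH–SH eclipsed, iPr–H eclipsed, CH2Cl–Br eclipsed; 3.2 + 2.0 + 2.6 = 7.8 kcal/mol.
Br at 300° (staggered): COOH–Br gauche, COOH–SH gauche, iPr–SH gauche, CH2Cl–Br gauche; 1.0 + 0.8 + 1.1 + 0.9 = 3.8 kcal/mol.
Max at 120° (8.0 kcal/mol), min at 180° (3.8 kcal/mol); barrier = 4.2 kcal/mol.

4.2 kcal/mol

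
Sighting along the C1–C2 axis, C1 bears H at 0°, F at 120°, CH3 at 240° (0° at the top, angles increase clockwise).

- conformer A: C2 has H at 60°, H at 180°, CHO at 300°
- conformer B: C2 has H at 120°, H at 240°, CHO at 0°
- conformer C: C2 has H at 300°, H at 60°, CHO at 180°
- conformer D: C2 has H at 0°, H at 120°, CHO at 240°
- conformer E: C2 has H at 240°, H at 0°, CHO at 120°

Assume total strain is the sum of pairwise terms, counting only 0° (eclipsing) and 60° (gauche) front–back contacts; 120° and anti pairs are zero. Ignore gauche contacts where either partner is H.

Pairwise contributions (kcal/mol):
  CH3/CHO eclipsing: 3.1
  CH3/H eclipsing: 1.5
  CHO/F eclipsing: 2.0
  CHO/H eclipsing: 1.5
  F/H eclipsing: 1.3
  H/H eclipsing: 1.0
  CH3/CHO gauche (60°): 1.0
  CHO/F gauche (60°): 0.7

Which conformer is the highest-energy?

A (staggered): CH3(240°)/CHO(300°) gauche 1.0 → 1.0 kcal/mol.
B (eclipsed): H(0°)/CHO(0°) eclipsed 1.5; F(120°)/H(120°) eclipsed 1.3; CH3(240°)/H(240°) eclipsed 1.5 → 4.3 kcal/mol.
C (staggered): F(120°)/CHO(180°) gauche 0.7; CH3(240°)/CHO(180°) gauche 1.0 → 1.7 kcal/mol.
D (eclipsed): H(0°)/H(0°) eclipsed 1.0; F(120°)/H(120°) eclipsed 1.3; CH3(240°)/CHO(240°) eclipsed 3.1 → 5.4 kcal/mol.
E (eclipsed): H(0°)/H(0°) eclipsed 1.0; F(120°)/CHO(120°) eclipsed 2.0; CH3(240°)/H(240°) eclipsed 1.5 → 4.5 kcal/mol.
D has the highest total (5.4 kcal/mol).

D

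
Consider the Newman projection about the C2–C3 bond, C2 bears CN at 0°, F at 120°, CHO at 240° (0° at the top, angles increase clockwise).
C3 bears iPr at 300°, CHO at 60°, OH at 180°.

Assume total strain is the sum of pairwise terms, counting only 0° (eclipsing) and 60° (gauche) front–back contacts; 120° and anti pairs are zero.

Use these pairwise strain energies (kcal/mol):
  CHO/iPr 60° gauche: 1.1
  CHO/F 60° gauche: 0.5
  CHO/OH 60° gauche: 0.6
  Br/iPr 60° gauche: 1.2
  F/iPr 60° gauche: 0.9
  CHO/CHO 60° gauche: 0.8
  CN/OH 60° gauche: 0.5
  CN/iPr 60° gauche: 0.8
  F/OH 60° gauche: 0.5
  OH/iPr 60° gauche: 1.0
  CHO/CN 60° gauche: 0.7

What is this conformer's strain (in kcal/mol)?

This conformer is staggered. CN at 0° is gauche with iPr at 300° (0.8); CN at 0° is gauche with CHO at 60° (0.7); F at 120° is gauche with CHO at 60° (0.5); F at 120° is gauche with OH at 180° (0.5); CHO at 240° is gauche with iPr at 300° (1.1); CHO at 240° is gauche with OH at 180° (0.6). Total 4.2 kcal/mol.

4.2 kcal/mol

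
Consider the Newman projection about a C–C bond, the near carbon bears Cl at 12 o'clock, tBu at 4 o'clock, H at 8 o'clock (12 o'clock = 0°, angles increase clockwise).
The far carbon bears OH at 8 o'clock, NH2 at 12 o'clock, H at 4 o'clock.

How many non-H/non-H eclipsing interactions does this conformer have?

1

Non-H eclipsing pairs: Cl(0°)/NH2(0°) — 1 interaction.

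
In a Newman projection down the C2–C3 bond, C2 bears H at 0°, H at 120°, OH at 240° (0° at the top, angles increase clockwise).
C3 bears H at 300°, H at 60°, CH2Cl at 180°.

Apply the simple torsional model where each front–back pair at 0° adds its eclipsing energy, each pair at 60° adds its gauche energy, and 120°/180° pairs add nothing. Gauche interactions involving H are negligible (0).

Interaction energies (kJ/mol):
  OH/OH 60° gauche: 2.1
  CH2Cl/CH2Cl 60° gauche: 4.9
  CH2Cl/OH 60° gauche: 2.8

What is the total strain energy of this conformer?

2.8 kJ/mol

This conformer (staggered): OH(240°)/CH2Cl(180°) gauche 2.8 → 2.8 kJ/mol.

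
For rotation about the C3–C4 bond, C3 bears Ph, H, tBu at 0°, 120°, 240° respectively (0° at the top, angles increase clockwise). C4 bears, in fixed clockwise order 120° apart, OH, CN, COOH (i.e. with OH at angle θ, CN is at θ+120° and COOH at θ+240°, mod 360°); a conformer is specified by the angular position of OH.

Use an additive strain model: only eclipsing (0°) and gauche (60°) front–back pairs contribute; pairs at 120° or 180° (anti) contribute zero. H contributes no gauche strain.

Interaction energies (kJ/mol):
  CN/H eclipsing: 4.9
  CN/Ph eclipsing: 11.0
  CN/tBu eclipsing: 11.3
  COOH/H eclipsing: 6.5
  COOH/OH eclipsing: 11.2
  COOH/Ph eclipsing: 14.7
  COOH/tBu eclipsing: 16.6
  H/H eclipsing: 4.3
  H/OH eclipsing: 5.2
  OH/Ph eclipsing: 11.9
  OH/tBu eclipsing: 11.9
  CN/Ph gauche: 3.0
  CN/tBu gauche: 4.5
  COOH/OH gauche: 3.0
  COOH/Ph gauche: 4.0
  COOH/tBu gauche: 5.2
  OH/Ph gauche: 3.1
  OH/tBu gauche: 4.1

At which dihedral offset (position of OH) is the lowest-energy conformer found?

300°

OH at 0° is eclipsed. Ph at 0° is eclipsed with OH at 0° (11.9); H at 120° is eclipsed with CN at 120° (4.9); tBu at 240° is eclipsed with COOH at 240° (16.6). Total 33.4 kJ/mol.
OH at 60° is staggered. Ph at 0° is gauche with OH at 60° (3.1); Ph at 0° is gauche with COOH at 300° (4.0); tBu at 240° is gauche with CN at 180° (4.5); tBu at 240° is gauche with COOH at 300° (5.2). Total 16.8 kJ/mol.
OH at 120° is eclipsed. Ph at 0° is eclipsed with COOH at 0° (14.7); H at 120° is eclipsed with OH at 120° (5.2); tBu at 240° is eclipsed with CN at 240° (11.3). Total 31.2 kJ/mol.
OH at 180° is staggered. Ph at 0° is gauche with CN at 300° (3.0); Ph at 0° is gauche with COOH at 60° (4.0); tBu at 240° is gauche with OH at 180° (4.1); tBu at 240° is gauche with CN at 300° (4.5). Total 15.6 kJ/mol.
OH at 240° is eclipsed. Ph at 0° is eclipsed with CN at 0° (11.0); H at 120° is eclipsed with COOH at 120° (6.5); tBu at 240° is eclipsed with OH at 240° (11.9). Total 29.4 kJ/mol.
OH at 300° is staggered. Ph at 0° is gauche with OH at 300° (3.1); Ph at 0° is gauche with CN at 60° (3.0); tBu at 240° is gauche with OH at 300° (4.1); tBu at 240° is gauche with COOH at 180° (5.2). Total 15.4 kJ/mol.
The minimum (15.4 kJ/mol) occurs with OH at 300°.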